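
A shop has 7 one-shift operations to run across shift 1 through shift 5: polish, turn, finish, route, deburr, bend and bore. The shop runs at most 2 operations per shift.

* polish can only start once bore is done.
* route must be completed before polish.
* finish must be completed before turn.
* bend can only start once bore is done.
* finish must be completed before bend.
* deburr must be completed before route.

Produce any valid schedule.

polish=shift 3, bore=shift 2, turn=shift 4, finish=shift 1, route=shift 2, deburr=shift 1, bend=shift 3

Checking: deburr(shift 1) before route(shift 2); finish(shift 1) before bend(shift 3); route(shift 2) before polish(shift 3); finish(shift 1) before turn(shift 4); bore(shift 2) before bend(shift 3); bore(shift 2) before polish(shift 3); max 2 per shift (cap 2).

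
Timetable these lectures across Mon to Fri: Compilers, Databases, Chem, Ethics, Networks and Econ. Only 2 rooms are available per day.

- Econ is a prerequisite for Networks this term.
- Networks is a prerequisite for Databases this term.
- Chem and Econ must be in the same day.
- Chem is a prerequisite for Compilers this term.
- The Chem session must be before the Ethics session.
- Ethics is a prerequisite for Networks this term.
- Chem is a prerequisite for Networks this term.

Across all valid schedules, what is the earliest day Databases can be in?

Thu

Precedence pushes Databases to at least Thu.
Databases at Thu is achievable: Databases -> Thu, Econ -> Mon, Ethics -> Tue, Networks -> Wed, Chem -> Mon, Compilers -> Tue.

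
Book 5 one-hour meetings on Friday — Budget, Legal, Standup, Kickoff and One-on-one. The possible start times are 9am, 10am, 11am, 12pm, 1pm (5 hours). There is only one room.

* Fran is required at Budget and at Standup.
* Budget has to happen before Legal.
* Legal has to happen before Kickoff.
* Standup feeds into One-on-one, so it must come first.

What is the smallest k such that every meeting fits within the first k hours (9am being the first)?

5 hours

The precedence chain requires at least 3 distinct hours.
With at most 1 per hour and 5 meetings, at least 5 hours are needed.
5 works (last occupied hour: 1pm): for example Standup in 11am, Kickoff in 12pm, Budget in 9am, One-on-one in 1pm, Legal in 10am.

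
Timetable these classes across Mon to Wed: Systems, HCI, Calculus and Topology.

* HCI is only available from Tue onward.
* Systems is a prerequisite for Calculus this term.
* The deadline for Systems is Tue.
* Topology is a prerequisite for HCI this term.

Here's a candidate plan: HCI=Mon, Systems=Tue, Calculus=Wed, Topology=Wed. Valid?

Topology is a prerequisite for HCI this term — violated.
HCI is only available from Tue onward — violated.
Systems is a prerequisite for Calculus this term — holds.
The deadline for Systems is Tue — holds.

No — it violates: Topology is a prerequisite for HCI this term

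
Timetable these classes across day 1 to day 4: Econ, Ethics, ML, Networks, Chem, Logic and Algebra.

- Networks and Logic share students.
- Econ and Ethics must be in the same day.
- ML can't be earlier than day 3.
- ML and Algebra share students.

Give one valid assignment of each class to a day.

Networks in day 1; Chem in day 1; Logic in day 2; ML in day 3; Ethics in day 1; Econ in day 1; Algebra in day 1

Checking: ML(day 3) != Algebra(day 1); Networks(day 1) != Logic(day 2); Econ = Ethics = day 1; ML=day 3 in [day 3,day 4].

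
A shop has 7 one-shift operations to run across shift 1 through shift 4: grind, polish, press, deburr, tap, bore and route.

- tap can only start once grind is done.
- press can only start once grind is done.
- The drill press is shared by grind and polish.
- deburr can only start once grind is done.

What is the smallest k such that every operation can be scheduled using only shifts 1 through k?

2 shifts

The precedence chain requires at least 2 distinct shifts.
2 works (last occupied shift: shift 2): for example tap -> shift 2; route -> shift 1; deburr -> shift 2; bore -> shift 1; polish -> shift 2; press -> shift 2; grind -> shift 1.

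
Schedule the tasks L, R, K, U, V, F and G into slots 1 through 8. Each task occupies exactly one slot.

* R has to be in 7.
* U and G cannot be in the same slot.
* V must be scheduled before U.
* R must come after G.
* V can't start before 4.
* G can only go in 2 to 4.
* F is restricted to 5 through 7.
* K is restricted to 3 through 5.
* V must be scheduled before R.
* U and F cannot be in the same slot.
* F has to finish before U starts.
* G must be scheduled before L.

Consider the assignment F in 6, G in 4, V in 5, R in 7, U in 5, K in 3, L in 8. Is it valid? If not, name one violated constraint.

Invalid. F has to finish before U starts.

V can't start before 4 — holds.
U and F cannot be in the same slot — holds.
R has to be in 7 — holds.
V must be scheduled before R — holds.
U and G cannot be in the same slot — holds.
K is restricted to 3 through 5 — holds.
F has to finish before U starts — violated.
G can only go in 2 to 4 — holds.
R must come after G — holds.
F is restricted to 5 through 7 — holds.
G must be scheduled before L — holds.
V must be scheduled before U — violated.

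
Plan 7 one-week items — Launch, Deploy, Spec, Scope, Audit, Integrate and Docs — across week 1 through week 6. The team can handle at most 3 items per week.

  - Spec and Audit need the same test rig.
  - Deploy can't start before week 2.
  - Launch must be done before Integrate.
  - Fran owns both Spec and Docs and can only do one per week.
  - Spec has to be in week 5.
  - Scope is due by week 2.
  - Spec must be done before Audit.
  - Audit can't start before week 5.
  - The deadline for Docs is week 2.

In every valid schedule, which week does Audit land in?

week 6

Audit's window is week 5–week 6.
Spec is fixed at week 5, and Audit can't share a week with Spec.
So Audit must be week 6.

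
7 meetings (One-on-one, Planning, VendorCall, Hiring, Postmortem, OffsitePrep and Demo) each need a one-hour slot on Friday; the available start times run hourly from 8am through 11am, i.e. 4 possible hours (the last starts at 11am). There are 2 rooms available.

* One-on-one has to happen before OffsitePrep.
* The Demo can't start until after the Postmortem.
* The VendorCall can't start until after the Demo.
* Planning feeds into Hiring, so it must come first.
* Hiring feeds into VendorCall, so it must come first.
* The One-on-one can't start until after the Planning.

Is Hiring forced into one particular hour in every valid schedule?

No

Hiring can be 9am (e.g. OffsitePrep -> 10am, Demo -> 10am, Postmortem -> 8am, Hiring -> 9am, Planning -> 8am, One-on-one -> 9am, VendorCall -> 11am) or 10am (e.g. Planning -> 8am; VendorCall -> 11am; Postmortem -> 8am; Hiring -> 10am; Demo -> 9am; One-on-one -> 9am; OffsitePrep -> 10am).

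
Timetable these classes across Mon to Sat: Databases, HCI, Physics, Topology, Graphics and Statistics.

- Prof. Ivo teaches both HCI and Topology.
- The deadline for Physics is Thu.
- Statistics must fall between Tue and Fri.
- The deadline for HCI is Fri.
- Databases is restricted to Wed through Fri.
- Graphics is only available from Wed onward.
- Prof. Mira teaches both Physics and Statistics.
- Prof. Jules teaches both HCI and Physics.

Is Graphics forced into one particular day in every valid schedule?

Graphics can be Wed (e.g. Statistics -> Tue; Databases -> Wed; Graphics -> Wed; Physics -> Mon; Topology -> Mon; HCI -> Tue) or Thu (e.g. Statistics=Tue; Physics=Mon; Topology=Mon; Graphics=Thu; HCI=Tue; Databases=Wed).

No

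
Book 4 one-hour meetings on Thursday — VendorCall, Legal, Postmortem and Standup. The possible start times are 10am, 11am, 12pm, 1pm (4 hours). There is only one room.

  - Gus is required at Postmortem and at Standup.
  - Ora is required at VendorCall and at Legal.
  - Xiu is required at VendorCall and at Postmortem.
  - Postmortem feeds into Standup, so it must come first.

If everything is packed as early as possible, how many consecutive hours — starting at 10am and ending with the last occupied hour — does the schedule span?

4

The precedence chain requires at least 2 distinct hours.
With at most 1 per hour and 4 meetings, at least 4 hours are needed.
4 works (last occupied hour: 1pm): for example Legal -> 1pm, VendorCall -> 12pm, Postmortem -> 10am, Standup -> 11am.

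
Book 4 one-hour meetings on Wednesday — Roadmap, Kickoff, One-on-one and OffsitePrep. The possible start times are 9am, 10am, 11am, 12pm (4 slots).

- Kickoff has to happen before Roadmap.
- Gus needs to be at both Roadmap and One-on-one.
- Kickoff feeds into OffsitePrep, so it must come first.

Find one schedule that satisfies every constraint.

Kickoff -> 9am; Roadmap -> 10am; One-on-one -> 9am; OffsitePrep -> 10am

Checking: Kickoff(9am) before OffsitePrep(10am); Kickoff(9am) before Roadmap(10am); Roadmap(10am) != One-on-one(9am).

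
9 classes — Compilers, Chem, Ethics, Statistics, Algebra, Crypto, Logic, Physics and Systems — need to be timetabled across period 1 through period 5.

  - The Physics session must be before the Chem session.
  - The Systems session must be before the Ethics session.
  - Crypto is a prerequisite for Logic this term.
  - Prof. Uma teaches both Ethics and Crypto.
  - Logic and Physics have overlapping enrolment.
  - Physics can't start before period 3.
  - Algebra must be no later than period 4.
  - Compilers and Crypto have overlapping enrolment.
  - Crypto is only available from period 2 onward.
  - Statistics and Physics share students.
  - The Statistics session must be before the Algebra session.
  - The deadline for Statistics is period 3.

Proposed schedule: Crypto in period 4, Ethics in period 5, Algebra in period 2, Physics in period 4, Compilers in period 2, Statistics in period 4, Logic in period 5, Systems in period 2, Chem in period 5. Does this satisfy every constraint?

Invalid. The Statistics session must be before the Algebra session.

Crypto is a prerequisite for Logic this term — holds.
Algebra must be no later than period 4 — holds.
Prof. Uma teaches both Ethics and Crypto — holds.
Crypto is only available from period 2 onward — holds.
Compilers and Crypto have overlapping enrolment — holds.
The Systems session must be before the Ethics session — holds.
Logic and Physics have overlapping enrolment — holds.
Statistics and Physics share students — violated.
The Statistics session must be before the Algebra session — violated.
The Physics session must be before the Chem session — holds.
The deadline for Statistics is period 3 — violated.
Physics can't start before period 3 — holds.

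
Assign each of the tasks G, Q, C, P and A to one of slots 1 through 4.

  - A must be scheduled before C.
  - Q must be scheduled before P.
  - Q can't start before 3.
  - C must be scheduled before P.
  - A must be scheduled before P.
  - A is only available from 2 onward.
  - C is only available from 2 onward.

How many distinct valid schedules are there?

Enumerating: P -> 4, G -> 1, A -> 2, Q -> 3, C -> 3 | A -> 2, Q -> 3, P -> 4, C -> 3, G -> 2 | C -> 3; P -> 4; A -> 2; G -> 3; Q -> 3 | A=2; G=4; P=4; Q=3; C=3.

4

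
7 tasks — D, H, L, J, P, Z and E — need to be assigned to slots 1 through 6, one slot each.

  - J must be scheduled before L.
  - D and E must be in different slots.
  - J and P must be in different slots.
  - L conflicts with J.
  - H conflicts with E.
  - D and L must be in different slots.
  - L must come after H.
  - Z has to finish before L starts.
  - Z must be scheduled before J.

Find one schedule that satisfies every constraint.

E=2; L=3; J=2; P=1; D=1; Z=1; H=1

Checking: Z(1) before L(3); Z(1) before J(2); J(2) before L(3); H(1) before L(3); L(3) != J(2); D(1) != E(2); J(2) != P(1); H(1) != E(2); D(1) != L(3).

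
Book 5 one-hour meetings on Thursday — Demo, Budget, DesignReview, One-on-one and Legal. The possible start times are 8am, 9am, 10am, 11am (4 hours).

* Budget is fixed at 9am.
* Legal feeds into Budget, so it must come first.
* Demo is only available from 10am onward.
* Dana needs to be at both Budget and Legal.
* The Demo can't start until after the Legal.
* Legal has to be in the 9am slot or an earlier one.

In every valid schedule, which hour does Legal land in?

8am

Legal's window is 8am–9am.
Budget is fixed at 9am, and Legal can't share a hour with Budget.
So Legal must be 8am.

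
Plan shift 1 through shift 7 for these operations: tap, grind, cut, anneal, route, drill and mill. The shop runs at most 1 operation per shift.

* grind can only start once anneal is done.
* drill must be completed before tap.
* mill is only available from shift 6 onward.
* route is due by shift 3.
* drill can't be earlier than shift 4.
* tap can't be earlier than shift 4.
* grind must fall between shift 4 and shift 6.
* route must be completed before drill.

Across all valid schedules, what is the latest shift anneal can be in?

Downstream work caps anneal at shift 5.
anneal at shift 3 is achievable: drill=shift 5, grind=shift 4, tap=shift 7, anneal=shift 3, cut=shift 2, route=shift 1, mill=shift 6.
Nothing later works — the capacity limit rule out every shift after shift 3.

shift 3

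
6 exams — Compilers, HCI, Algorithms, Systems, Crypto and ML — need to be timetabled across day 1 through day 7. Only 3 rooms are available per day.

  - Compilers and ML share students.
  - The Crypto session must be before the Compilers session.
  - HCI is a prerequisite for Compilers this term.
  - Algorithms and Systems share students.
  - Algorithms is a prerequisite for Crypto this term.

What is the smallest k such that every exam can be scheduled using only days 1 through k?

The precedence chain requires at least 3 distinct days.
With at most 3 per day and 6 exams, at least 2 days are needed.
3 works (last occupied day: day 3): for example Systems in day 2; Crypto in day 2; Compilers in day 3; HCI in day 1; Algorithms in day 1; ML in day 1.

3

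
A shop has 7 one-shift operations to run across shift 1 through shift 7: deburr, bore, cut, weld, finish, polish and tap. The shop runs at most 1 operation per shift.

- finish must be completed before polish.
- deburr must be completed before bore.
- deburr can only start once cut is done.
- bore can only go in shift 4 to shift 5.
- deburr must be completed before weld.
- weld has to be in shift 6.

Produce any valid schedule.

finish=shift 3; bore=shift 4; cut=shift 1; tap=shift 7; deburr=shift 2; weld=shift 6; polish=shift 5

Checking: deburr(shift 2) before weld(shift 6); deburr(shift 2) before bore(shift 4); finish(shift 3) before polish(shift 5); cut(shift 1) before deburr(shift 2); weld=shift 6 in [shift 6,shift 6]; bore=shift 4 in [shift 4,shift 5]; max 1 per shift (cap 1).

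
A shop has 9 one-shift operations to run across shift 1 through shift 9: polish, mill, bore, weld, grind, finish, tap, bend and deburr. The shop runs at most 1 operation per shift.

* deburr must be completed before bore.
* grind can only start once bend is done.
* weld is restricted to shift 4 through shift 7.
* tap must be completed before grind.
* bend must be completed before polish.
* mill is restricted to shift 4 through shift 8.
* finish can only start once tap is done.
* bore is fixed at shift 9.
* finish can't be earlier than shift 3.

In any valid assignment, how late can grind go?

Precedence pushes grind to at least shift 2.
grind at shift 8 is achievable: mill=shift 5, bend=shift 2, polish=shift 6, weld=shift 4, grind=shift 8, deburr=shift 7, tap=shift 1, finish=shift 3, bore=shift 9.
Nothing later works — the capacity limit rule out every shift after shift 8.

shift 8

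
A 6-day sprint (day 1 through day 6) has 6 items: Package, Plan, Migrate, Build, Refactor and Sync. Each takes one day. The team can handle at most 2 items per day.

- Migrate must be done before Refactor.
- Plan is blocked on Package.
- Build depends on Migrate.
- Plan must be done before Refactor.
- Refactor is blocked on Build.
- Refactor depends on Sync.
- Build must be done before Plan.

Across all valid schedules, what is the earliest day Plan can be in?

Precedence pushes Plan to at least day 3; downstream work caps Plan at day 5.
Plan at day 3 is achievable: Package -> day 1, Build -> day 2, Sync -> day 2, Plan -> day 3, Migrate -> day 1, Refactor -> day 4.

day 3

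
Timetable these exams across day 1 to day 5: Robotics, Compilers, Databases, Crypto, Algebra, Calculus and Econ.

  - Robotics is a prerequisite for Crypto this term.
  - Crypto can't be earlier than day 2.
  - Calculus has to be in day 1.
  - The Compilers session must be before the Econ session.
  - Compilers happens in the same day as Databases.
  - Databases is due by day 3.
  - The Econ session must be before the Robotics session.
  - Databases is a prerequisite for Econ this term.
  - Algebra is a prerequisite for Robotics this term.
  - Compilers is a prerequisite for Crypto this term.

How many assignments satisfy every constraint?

Splitting on Robotics: it can be day 3 (4), day 4 (9). Listing each branch's schedules as (Compilers, Databases, Crypto, Algebra, Calculus, Econ) by day number:
Robotics=day 3: (1,1,4,1,1,2) (1,1,4,2,1,2) (1,1,5,1,1,2) (1,1,5,2,1,2) — 4.
Robotics=day 4: (1,1,5,1,1,2) (1,1,5,1,1,3) (1,1,5,2,1,2) (1,1,5,2,1,3) (1,1,5,3,1,2) (1,1,5,3,1,3) (2,2,5,1,1,3) (2,2,5,2,1,3) (2,2,5,3,1,3) — 9.
Summing: 4 + 9 = 13.

13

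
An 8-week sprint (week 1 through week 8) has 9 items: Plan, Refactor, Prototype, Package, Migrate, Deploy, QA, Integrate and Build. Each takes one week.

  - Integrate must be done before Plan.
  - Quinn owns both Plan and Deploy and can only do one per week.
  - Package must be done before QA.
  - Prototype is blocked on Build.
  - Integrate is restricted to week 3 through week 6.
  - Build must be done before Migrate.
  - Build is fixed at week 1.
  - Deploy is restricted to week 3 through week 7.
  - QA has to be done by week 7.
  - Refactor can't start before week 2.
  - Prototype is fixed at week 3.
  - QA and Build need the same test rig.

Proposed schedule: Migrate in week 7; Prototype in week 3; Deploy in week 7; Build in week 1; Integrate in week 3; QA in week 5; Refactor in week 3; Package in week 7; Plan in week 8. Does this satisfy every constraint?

No — it violates: Package must be done before QA

QA has to be done by week 7 — holds.
Build must be done before Migrate — holds.
Refactor can't start before week 2 — holds.
Prototype is blocked on Build — holds.
Quinn owns both Plan and Deploy and can only do one per week — holds.
Deploy is restricted to week 3 through week 7 — holds.
QA and Build need the same test rig — holds.
Package must be done before QA — violated.
Integrate must be done before Plan — holds.
Build is fixed at week 1 — holds.
Integrate is restricted to week 3 through week 6 — holds.
Prototype is fixed at week 3 — holds.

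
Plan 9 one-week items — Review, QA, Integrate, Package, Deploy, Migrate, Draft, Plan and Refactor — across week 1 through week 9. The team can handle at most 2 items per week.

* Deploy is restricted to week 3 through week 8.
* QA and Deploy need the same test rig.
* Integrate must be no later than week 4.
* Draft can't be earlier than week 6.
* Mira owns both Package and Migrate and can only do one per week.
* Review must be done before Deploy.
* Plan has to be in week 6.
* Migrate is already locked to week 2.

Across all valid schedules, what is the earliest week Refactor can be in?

Refactor at week 1 is achievable: Package=week 3, Migrate=week 2, Refactor=week 1, Deploy=week 3, Plan=week 6, Integrate=week 1, QA=week 4, Draft=week 6, Review=week 2.

week 1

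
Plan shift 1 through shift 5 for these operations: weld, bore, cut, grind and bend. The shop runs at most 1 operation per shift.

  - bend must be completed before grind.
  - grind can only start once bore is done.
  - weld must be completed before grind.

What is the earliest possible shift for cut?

cut at shift 1 is achievable: cut in shift 1; bore in shift 3; bend in shift 4; grind in shift 5; weld in shift 2.

shift 1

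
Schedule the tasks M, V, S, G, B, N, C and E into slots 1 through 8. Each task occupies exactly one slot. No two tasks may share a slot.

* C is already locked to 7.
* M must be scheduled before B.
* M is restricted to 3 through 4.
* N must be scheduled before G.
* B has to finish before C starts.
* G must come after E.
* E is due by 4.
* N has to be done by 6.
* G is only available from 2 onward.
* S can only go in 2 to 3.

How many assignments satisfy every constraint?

39

Splitting on M: it can be 3 (15), 4 (24). Listing each branch's schedules as (V, S, G, B, N, C, E):
M=3: (1,2,8,5,6,7,4) (1,2,8,6,5,7,4) (4,2,8,5,6,7,1) (4,2,8,6,5,7,1) (5,2,8,4,6,7,1) (5,2,8,6,1,7,4) (5,2,8,6,4,7,1) (6,2,8,4,5,7,1) (6,2,8,5,1,7,4) (6,2,8,5,4,7,1) (8,2,5,6,1,7,4) (8,2,5,6,4,7,1) (8,2,6,4,5,7,1) (8,2,6,5,1,7,4) (8,2,6,5,4,7,1) — 15.
M=4: (1,2,8,5,6,7,3) (1,2,8,6,5,7,3) (1,3,8,5,6,7,2) (1,3,8,6,5,7,2) (2,3,8,5,6,7,1) (2,3,8,6,5,7,1) (3,2,8,5,6,7,1) (3,2,8,6,5,7,1) (5,2,8,6,1,7,3) (5,2,8,6,3,7,1) (5,3,8,6,1,7,2) (5,3,8,6,2,7,1) (6,2,8,5,1,7,3) (6,2,8,5,3,7,1) (6,3,8,5,1,7,2) (6,3,8,5,2,7,1) (8,2,5,6,1,7,3) (8,2,5,6,3,7,1) (8,2,6,5,1,7,3) (8,2,6,5,3,7,1) (8,3,5,6,1,7,2) (8,3,5,6,2,7,1) (8,3,6,5,1,7,2) (8,3,6,5,2,7,1) — 24.
Summing: 15 + 24 = 39.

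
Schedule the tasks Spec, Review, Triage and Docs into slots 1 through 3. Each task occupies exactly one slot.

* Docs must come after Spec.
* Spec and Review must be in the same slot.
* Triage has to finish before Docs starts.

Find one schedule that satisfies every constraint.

Review -> 1, Triage -> 1, Docs -> 2, Spec -> 1

Checking: Triage(1) before Docs(2); Spec(1) before Docs(2); Spec = Review = 1.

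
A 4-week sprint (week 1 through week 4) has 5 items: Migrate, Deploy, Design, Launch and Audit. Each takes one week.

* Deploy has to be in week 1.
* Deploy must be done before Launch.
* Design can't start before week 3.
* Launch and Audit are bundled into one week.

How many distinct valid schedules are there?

Splitting on Migrate: it can be week 1 (6), week 2 (6), week 3 (6), week 4 (6). Listing each branch's schedules as (Deploy, Design, Launch, Audit) by week number:
Migrate=week 1: (1,3,2,2) (1,3,3,3) (1,3,4,4) (1,4,2,2) (1,4,3,3) (1,4,4,4) — 6.
Migrate=week 2: (1,3,2,2) (1,3,3,3) (1,3,4,4) (1,4,2,2) (1,4,3,3) (1,4,4,4) — 6.
Migrate=week 3: (1,3,2,2) (1,3,3,3) (1,3,4,4) (1,4,2,2) (1,4,3,3) (1,4,4,4) — 6.
Migrate=week 4: (1,3,2,2) (1,3,3,3) (1,3,4,4) (1,4,2,2) (1,4,3,3) (1,4,4,4) — 6.
Summing: 6 + 6 + 6 + 6 = 24.

24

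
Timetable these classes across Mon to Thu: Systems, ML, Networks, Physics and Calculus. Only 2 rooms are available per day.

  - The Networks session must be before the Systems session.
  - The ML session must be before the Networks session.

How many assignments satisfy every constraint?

52

Splitting on Systems: it can be Wed (13), Thu (39). Listing each branch's schedules as (ML, Networks, Physics, Calculus):
Systems=Wed: (Mon,Tue,Mon,Tue) (Mon,Tue,Mon,Wed) (Mon,Tue,Mon,Thu) (Mon,Tue,Tue,Mon) (Mon,Tue,Tue,Wed) (Mon,Tue,Tue,Thu) (Mon,Tue,Wed,Mon) (Mon,Tue,Wed,Tue) (Mon,Tue,Wed,Thu) (Mon,Tue,Thu,Mon) (Mon,Tue,Thu,Tue) (Mon,Tue,Thu,Wed) (Mon,Tue,Thu,Thu) — 13.
Systems=Thu: (Mon,Tue,Mon,Tue) (Mon,Tue,Mon,Wed) (Mon,Tue,Mon,Thu) (Mon,Tue,Tue,Mon) (Mon,Tue,Tue,Wed) (Mon,Tue,Tue,Thu) (Mon,Tue,Wed,Mon) (Mon,Tue,Wed,Tue) (Mon,Tue,Wed,Wed) (Mon,Tue,Wed,Thu) (Mon,Tue,Thu,Mon) (Mon,Tue,Thu,Tue) (Mon,Tue,Thu,Wed) (Mon,Wed,Mon,Tue) (Mon,Wed,Mon,Wed) (Mon,Wed,Mon,Thu) (Mon,Wed,Tue,Mon) (Mon,Wed,Tue,Tue) (Mon,Wed,Tue,Wed) (Mon,Wed,Tue,Thu) (Mon,Wed,Wed,Mon) (Mon,Wed,Wed,Tue) (Mon,Wed,Wed,Thu) (Mon,Wed,Thu,Mon) (Mon,Wed,Thu,Tue) (Mon,Wed,Thu,Wed) (Tue,Wed,Mon,Mon) (Tue,Wed,Mon,Tue) (Tue,Wed,Mon,Wed) (Tue,Wed,Mon,Thu) (Tue,Wed,Tue,Mon) (Tue,Wed,Tue,Wed) (Tue,Wed,Tue,Thu) (Tue,Wed,Wed,Mon) (Tue,Wed,Wed,Tue) (Tue,Wed,Wed,Thu) (Tue,Wed,Thu,Mon) (Tue,Wed,Thu,Tue) (Tue,Wed,Thu,Wed) — 39.
Summing: 13 + 39 = 52.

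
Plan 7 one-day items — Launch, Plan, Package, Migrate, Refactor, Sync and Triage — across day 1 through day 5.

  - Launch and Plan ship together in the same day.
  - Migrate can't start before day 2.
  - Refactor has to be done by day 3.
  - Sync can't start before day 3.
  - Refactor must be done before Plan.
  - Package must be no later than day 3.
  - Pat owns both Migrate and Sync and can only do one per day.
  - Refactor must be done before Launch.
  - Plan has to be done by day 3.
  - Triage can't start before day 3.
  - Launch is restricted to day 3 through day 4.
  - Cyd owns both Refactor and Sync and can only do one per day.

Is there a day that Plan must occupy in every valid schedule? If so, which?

Plan must be in the same day as Launch, which can't be before day 3, so Plan is at least day 3; Plan's own window allows nothing later than day 3.
So Plan is pinned to day 3.

day 3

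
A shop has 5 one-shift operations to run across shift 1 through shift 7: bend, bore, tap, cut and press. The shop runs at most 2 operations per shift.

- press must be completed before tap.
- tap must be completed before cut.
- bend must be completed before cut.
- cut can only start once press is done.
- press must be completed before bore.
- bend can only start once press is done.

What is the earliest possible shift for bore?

shift 2

Precedence pushes bore to at least shift 2.
bore at shift 2 is achievable: tap -> shift 3; bend -> shift 2; press -> shift 1; bore -> shift 2; cut -> shift 4.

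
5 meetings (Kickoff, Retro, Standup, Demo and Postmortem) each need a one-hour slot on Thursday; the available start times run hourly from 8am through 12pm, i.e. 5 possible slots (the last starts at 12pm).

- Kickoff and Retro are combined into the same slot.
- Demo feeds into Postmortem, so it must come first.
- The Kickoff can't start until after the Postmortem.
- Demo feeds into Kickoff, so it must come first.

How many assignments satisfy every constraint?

Splitting on Kickoff: it can be 10am (5), 11am (15), 12pm (30). Listing each branch's schedules as (Retro, Standup, Demo, Postmortem):
Kickoff=10am: (10am,8am,8am,9am) (10am,9am,8am,9am) (10am,10am,8am,9am) (10am,11am,8am,9am) (10am,12pm,8am,9am) — 5.
Kickoff=11am: (11am,8am,8am,9am) (11am,8am,8am,10am) (11am,8am,9am,10am) (11am,9am,8am,9am) (11am,9am,8am,10am) (11am,9am,9am,10am) (11am,10am,8am,9am) (11am,10am,8am,10am) (11am,10am,9am,10am) (11am,11am,8am,9am) (11am,11am,8am,10am) (11am,11am,9am,10am) (11am,12pm,8am,9am) (11am,12pm,8am,10am) (11am,12pm,9am,10am) — 15.
Kickoff=12pm: (12pm,8am,8am,9am) (12pm,8am,8am,10am) (12pm,8am,8am,11am) (12pm,8am,9am,10am) (12pm,8am,9am,11am) (12pm,8am,10am,11am) (12pm,9am,8am,9am) (12pm,9am,8am,10am) (12pm,9am,8am,11am) (12pm,9am,9am,10am) (12pm,9am,9am,11am) (12pm,9am,10am,11am) (12pm,10am,8am,9am) (12pm,10am,8am,10am) (12pm,10am,8am,11am) (12pm,10am,9am,10am) (12pm,10am,9am,11am) (12pm,10am,10am,11am) (12pm,11am,8am,9am) (12pm,11am,8am,10am) (12pm,11am,8am,11am) (12pm,11am,9am,10am) (12pm,11am,9am,11am) (12pm,11am,10am,11am) (12pm,12pm,8am,9am) (12pm,12pm,8am,10am) (12pm,12pm,8am,11am) (12pm,12pm,9am,10am) (12pm,12pm,9am,11am) (12pm,12pm,10am,11am) — 30.
Summing: 5 + 15 + 30 = 50.

50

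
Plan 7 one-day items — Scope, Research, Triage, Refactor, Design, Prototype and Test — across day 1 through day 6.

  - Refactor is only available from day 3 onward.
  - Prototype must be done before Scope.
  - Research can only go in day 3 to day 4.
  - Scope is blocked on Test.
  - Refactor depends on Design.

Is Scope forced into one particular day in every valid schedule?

Scope can be day 2 (e.g. Prototype -> day 1; Test -> day 1; Research -> day 3; Triage -> day 1; Design -> day 1; Scope -> day 2; Refactor -> day 3) or day 3 (e.g. Test=day 1; Triage=day 1; Research=day 3; Design=day 1; Prototype=day 1; Scope=day 3; Refactor=day 3).

No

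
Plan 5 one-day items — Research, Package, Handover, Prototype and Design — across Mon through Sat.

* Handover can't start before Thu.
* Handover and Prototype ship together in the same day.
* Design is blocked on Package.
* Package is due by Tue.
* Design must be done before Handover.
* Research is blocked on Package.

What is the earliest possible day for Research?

Tue

Precedence pushes Research to at least Tue.
Research at Tue is achievable: Prototype=Thu; Research=Tue; Handover=Thu; Design=Tue; Package=Mon.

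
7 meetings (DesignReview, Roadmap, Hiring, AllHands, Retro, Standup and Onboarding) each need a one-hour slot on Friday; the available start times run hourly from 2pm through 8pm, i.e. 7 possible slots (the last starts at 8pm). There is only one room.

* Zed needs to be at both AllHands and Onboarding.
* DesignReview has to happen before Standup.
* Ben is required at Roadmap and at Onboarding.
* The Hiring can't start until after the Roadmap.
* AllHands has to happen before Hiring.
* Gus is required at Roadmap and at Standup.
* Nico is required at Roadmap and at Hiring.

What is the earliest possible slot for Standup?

3pm

Precedence pushes Standup to at least 3pm.
Standup at 3pm is achievable: AllHands=5pm, Onboarding=8pm, Retro=7pm, Hiring=6pm, DesignReview=2pm, Standup=3pm, Roadmap=4pm.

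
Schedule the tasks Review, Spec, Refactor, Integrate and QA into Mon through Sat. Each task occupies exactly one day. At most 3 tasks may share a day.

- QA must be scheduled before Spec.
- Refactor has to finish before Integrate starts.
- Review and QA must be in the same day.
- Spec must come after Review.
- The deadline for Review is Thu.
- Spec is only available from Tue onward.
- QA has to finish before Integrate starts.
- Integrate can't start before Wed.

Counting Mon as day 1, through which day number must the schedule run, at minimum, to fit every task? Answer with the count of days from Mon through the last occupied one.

3 days

The precedence chain requires at least 2 distinct days.
With at most 3 per day and 5 tasks, at least 2 days are needed.
Integrate can't be placed before Wed — that is day 3 counting from Mon — so the schedule must run through at least 3 days.
3 works (last occupied day: Wed): for example Refactor -> Mon; Integrate -> Wed; Spec -> Tue; QA -> Mon; Review -> Mon.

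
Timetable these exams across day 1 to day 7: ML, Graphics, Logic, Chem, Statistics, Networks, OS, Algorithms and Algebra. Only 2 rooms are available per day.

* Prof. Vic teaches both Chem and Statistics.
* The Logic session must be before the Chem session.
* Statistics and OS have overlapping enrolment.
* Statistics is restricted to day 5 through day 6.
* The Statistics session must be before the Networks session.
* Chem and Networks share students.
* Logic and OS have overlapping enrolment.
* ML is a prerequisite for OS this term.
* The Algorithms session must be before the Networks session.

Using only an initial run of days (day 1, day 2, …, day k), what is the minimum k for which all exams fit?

The precedence chain requires at least 2 distinct days.
With at most 2 per day and 9 exams, at least 5 days are needed.
Propagating the time windows through the other constraints, Networks can't land before day 6, so the schedule must run through at least day 6.
6 works (last occupied day: day 6): for example ML -> day 1; Statistics -> day 5; Chem -> day 2; Algorithms -> day 3; Algebra -> day 4; OS -> day 2; Networks -> day 6; Graphics -> day 3; Logic -> day 1.

6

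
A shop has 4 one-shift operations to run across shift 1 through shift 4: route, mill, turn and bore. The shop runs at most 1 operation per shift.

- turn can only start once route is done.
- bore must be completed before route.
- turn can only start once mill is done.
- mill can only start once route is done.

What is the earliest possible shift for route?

shift 2

Precedence pushes route to at least shift 2; downstream work caps route at shift 2.
route at shift 2 is achievable: bore in shift 1; mill in shift 3; turn in shift 4; route in shift 2.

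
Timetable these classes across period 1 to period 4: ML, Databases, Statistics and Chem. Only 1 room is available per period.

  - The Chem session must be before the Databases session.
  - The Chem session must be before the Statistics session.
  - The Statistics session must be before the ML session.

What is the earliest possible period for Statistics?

period 2

Precedence pushes Statistics to at least period 2; downstream work caps Statistics at period 3.
Statistics at period 2 is achievable: Statistics=period 2; Databases=period 4; Chem=period 1; ML=period 3.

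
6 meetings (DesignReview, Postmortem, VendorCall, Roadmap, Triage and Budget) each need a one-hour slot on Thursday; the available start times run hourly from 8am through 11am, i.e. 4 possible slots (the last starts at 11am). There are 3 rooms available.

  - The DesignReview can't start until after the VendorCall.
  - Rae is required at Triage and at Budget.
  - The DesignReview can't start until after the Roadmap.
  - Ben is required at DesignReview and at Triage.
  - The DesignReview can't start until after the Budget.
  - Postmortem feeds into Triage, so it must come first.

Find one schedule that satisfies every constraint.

DesignReview in 9am; Triage in 10am; Postmortem in 9am; Budget in 8am; VendorCall in 8am; Roadmap in 8am

Checking: VendorCall(8am) before DesignReview(9am); Postmortem(9am) before Triage(10am); Roadmap(8am) before DesignReview(9am); Budget(8am) before DesignReview(9am); Triage(10am) != Budget(8am); DesignReview(9am) != Triage(10am); max 3 per slot (cap 3).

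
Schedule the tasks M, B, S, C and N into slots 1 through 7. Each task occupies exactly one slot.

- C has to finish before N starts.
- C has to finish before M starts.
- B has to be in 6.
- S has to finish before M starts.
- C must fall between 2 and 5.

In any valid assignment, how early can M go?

3

Precedence pushes M to at least 3.
M at 3 is achievable: C in 2, B in 6, M in 3, N in 3, S in 1.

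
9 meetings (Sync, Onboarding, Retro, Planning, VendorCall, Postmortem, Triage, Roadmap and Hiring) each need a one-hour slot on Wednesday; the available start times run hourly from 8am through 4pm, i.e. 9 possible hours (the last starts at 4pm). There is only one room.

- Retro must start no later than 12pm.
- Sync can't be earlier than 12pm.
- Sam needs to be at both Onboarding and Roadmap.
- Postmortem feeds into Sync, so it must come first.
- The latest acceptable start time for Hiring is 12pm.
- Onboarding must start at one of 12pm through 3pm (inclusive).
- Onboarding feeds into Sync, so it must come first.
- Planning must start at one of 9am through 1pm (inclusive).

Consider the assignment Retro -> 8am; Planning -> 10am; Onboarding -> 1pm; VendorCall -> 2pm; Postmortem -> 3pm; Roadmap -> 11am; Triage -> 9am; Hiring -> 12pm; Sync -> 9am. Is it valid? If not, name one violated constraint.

Invalid. Sync can't be earlier than 12pm.

Planning must start at one of 9am through 1pm (inclusive) — holds.
Retro must start no later than 12pm — holds.
The latest acceptable start time for Hiring is 12pm — holds.
Sam needs to be at both Onboarding and Roadmap — holds.
Postmortem feeds into Sync, so it must come first — violated.
Sync can't be earlier than 12pm — violated.
There is only one room — violated.
Onboarding must start at one of 12pm through 3pm (inclusive) — holds.
Onboarding feeds into Sync, so it must come first — violated.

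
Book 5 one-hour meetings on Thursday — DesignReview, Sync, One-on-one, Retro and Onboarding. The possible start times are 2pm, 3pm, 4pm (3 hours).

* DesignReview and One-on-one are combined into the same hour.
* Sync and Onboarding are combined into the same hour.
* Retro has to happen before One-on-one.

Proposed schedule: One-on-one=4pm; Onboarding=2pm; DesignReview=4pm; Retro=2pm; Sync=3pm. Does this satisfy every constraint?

Invalid. Sync and Onboarding are combined into the same hour.

Sync and Onboarding are combined into the same hour — violated.
Retro has to happen before One-on-one — holds.
DesignReview and One-on-one are combined into the same hour — holds.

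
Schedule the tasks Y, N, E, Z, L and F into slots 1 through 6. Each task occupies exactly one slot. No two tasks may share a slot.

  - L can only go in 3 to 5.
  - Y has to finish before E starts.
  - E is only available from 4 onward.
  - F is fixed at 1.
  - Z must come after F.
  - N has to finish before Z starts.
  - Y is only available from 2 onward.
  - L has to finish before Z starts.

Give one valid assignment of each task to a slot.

E -> 4, Y -> 2, N -> 5, Z -> 6, F -> 1, L -> 3

Checking: N(5) before Z(6); F(1) before Z(6); L(3) before Z(6); Y(2) before E(4); F=1 in [1,1]; L=3 in [3,5]; E=4 in [4,6]; Y=2 in [2,6]; max 1 per slot (cap 1).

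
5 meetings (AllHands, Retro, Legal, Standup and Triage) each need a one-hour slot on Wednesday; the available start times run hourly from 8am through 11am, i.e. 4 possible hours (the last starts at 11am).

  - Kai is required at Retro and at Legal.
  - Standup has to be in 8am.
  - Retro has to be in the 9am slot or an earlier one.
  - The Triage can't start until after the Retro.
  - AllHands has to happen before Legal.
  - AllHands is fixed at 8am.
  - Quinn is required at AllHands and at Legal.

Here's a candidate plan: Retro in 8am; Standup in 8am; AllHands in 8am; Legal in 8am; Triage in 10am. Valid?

AllHands has to happen before Legal — violated.
Kai is required at Retro and at Legal — violated.
Quinn is required at AllHands and at Legal — violated.
The Triage can't start until after the Retro — holds.
Retro has to be in the 9am slot or an earlier one — holds.
AllHands is fixed at 8am — holds.
Standup has to be in 8am — holds.

Invalid. Kai is required at Retro and at Legal.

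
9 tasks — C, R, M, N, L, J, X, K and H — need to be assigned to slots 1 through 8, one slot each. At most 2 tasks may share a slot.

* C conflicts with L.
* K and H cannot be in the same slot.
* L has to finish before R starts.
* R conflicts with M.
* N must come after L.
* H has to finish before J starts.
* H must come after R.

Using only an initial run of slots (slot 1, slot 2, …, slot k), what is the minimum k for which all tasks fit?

The precedence chain requires at least 4 distinct slots.
With at most 2 per slot and 9 tasks, at least 5 slots are needed.
5 works (last occupied slot: 5): for example R=2, K=5, N=2, C=3, X=4, M=1, L=1, J=4, H=3.

5 slots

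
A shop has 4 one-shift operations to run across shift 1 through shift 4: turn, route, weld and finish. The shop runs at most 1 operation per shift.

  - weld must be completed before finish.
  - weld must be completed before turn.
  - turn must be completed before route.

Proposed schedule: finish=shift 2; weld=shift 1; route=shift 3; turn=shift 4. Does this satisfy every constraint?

Invalid. turn must be completed before route.

The shop runs at most 1 operation per shift — holds.
turn must be completed before route — violated.
weld must be completed before finish — holds.
weld must be completed before turn — holds.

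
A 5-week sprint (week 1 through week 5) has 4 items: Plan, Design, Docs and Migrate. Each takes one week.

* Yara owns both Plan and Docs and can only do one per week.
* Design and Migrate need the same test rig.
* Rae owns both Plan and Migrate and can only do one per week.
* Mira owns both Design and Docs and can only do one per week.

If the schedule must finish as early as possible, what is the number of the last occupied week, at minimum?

Could 1 week be enough, i.e. nothing placed later than week 1? No: Migrate can't share with Design (week 1) → nothing is left.
So 1 week is not enough.
2 works (last occupied week: week 2): for example Docs in week 2, Design in week 1, Plan in week 1, Migrate in week 2.

2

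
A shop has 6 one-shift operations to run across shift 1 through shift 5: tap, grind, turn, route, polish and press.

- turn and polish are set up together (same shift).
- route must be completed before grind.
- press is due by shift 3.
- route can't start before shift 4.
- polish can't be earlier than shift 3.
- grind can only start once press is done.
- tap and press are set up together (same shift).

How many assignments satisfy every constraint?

Splitting on tap: it can be shift 1 (3), shift 2 (3), shift 3 (3). Listing each branch's schedules as (grind, turn, route, polish, press) by shift number:
tap=shift 1: (5,3,4,3,1) (5,4,4,4,1) (5,5,4,5,1) — 3.
tap=shift 2: (5,3,4,3,2) (5,4,4,4,2) (5,5,4,5,2) — 3.
tap=shift 3: (5,3,4,3,3) (5,4,4,4,3) (5,5,4,5,3) — 3.
Summing: 3 + 3 + 3 = 9.

9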